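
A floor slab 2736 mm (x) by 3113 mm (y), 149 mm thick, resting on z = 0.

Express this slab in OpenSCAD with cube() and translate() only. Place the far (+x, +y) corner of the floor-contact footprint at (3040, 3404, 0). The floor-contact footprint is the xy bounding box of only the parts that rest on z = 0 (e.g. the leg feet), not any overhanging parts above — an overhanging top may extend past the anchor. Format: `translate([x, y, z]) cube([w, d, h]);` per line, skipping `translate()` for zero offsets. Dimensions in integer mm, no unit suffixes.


translate([304, 291, 0]) cube([2736, 3113, 149]);


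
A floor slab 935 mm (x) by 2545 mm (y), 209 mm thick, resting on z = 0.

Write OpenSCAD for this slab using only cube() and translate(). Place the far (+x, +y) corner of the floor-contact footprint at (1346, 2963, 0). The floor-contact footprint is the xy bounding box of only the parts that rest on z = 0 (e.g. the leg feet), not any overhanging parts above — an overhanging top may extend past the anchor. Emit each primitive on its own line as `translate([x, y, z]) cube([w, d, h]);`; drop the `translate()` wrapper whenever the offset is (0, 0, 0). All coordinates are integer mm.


translate([411, 418, 0]) cube([935, 2545, 209]);


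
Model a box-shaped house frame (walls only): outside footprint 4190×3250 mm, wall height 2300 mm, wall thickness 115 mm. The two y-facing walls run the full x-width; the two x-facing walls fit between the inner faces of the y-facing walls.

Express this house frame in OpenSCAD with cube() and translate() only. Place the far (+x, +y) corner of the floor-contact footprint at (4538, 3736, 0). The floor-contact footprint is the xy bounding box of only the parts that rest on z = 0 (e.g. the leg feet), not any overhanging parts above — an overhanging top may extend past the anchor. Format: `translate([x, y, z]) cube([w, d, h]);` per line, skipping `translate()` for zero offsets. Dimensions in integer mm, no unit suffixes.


translate([348, 486, 0]) cube([4190, 115, 2300]);
translate([348, 3621, 0]) cube([4190, 115, 2300]);
translate([348, 601, 0]) cube([115, 3020, 2300]);
translate([4423, 601, 0]) cube([115, 3020, 2300]);


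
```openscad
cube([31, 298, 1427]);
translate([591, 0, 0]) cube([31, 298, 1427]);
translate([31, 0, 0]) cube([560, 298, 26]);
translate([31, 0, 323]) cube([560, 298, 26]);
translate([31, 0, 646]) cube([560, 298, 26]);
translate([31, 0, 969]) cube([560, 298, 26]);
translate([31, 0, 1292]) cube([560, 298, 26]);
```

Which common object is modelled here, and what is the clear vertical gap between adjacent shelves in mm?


A bookshelf. The clear shelf gap is 297 mm.

Two tall side panels with 5 horizontal boards between them — a bookshelf. The first two shelf undersides are at z = 0 and z = 323; with shelf thickness 26, the clear gap is 323 − 0 − 26 = 297 mm.


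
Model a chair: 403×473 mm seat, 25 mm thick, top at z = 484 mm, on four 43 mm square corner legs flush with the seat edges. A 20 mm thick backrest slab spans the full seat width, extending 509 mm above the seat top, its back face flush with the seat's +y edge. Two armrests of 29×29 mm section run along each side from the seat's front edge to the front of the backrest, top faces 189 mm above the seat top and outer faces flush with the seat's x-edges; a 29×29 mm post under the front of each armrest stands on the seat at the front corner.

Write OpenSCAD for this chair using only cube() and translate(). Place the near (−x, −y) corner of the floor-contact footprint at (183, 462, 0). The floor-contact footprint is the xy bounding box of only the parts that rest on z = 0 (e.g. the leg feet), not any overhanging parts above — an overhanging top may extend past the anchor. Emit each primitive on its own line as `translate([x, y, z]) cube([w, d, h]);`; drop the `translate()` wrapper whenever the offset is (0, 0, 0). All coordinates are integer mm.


translate([183, 462, 459]) cube([403, 473, 25]);
translate([183, 462, 0]) cube([43, 43, 459]);
translate([543, 462, 0]) cube([43, 43, 459]);
translate([183, 892, 0]) cube([43, 43, 459]);
translate([543, 892, 0]) cube([43, 43, 459]);
translate([183, 915, 484]) cube([403, 20, 509]);
translate([183, 462, 644]) cube([29, 453, 29]);
translate([557, 462, 644]) cube([29, 453, 29]);
translate([183, 462, 484]) cube([29, 29, 160]);
translate([557, 462, 484]) cube([29, 29, 160]);


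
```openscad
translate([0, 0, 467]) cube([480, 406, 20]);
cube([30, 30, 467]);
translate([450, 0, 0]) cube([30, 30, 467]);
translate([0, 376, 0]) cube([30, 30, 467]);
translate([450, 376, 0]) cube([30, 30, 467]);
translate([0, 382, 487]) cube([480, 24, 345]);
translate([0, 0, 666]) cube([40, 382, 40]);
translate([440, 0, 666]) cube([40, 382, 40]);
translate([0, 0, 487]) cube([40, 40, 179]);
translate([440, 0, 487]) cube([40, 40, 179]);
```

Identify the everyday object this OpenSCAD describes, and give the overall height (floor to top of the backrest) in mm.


A chair. The overall height is 832 mm.

A slab on four corner posts with a tall panel at the back — a chair. The seat slab sits at z = 467 with thickness 20, and the 345 mm backrest starts at the seat top, so the overall height is 467 + 20 + 345 = 832 mm.


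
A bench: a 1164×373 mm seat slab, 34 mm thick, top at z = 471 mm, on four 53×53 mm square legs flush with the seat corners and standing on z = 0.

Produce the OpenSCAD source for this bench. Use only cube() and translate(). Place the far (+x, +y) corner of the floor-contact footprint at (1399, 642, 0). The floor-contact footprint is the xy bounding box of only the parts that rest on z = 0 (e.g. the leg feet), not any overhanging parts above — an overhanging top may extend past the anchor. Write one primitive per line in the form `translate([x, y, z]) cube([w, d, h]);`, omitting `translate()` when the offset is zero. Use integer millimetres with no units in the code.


translate([235, 269, 437]) cube([1164, 373, 34]);
translate([235, 269, 0]) cube([53, 53, 437]);
translate([235, 589, 0]) cube([53, 53, 437]);
translate([1346, 269, 0]) cube([53, 53, 437]);
translate([1346, 589, 0]) cube([53, 53, 437]);


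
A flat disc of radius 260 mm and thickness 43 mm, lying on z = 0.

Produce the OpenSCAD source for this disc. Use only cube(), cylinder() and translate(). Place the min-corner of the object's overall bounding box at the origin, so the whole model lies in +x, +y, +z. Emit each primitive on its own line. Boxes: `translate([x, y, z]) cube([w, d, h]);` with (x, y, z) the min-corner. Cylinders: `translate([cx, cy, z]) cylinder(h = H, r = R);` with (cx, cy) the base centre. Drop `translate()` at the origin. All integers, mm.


translate([260, 260, 0]) cylinder(h = 43, r = 260);


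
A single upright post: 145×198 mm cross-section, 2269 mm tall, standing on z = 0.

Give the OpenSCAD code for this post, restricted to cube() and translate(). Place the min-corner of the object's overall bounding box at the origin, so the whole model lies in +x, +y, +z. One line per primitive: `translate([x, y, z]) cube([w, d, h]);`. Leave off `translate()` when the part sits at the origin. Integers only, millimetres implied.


cube([145, 198, 2269]);


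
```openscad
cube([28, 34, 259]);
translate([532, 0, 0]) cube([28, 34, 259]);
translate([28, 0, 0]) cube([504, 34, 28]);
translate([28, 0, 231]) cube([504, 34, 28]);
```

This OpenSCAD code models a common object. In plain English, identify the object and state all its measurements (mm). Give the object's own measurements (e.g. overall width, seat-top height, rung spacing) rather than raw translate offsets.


A rectangular picture frame lying in the x–z plane (depth along y). The opening is 504 mm wide (x) by 203 mm tall (z), surrounded by a border 28 mm wide on all four sides. The frame is 34 mm deep and is made of two full-height vertical stiles with two horizontal rails fitted between them.


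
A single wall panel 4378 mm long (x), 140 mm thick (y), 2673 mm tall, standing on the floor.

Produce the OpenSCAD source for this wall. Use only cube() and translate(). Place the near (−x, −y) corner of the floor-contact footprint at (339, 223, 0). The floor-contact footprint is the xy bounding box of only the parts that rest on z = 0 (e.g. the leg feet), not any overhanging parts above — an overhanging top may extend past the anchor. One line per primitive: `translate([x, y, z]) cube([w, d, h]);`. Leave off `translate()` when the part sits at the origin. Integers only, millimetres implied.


translate([339, 223, 0]) cube([4378, 140, 2673]);


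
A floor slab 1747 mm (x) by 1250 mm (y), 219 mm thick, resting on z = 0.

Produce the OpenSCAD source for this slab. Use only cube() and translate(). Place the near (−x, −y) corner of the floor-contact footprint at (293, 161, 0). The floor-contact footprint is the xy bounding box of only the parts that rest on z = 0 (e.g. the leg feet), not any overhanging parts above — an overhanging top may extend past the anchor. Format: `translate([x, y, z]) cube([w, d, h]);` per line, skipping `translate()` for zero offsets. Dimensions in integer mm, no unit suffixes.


translate([293, 161, 0]) cube([1747, 1250, 219]);


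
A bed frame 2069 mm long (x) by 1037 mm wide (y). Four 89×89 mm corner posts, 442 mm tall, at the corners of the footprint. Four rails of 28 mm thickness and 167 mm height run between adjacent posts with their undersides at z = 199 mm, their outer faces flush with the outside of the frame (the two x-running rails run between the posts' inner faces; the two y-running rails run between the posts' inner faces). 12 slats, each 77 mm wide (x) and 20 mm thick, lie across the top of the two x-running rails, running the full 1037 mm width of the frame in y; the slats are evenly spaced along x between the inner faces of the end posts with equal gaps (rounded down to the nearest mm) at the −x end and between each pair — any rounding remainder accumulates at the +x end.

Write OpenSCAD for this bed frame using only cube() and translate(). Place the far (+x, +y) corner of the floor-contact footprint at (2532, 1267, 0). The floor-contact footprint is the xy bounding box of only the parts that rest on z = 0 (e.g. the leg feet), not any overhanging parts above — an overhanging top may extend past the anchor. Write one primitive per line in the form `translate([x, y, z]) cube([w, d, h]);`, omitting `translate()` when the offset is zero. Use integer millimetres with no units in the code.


// slat z = rail_z + rail_h = 199 + 167 = 366
// slat gap = ⌊(1891 − 12·77) / 13⌋ = 74
translate([463, 230, 0]) cube([89, 89, 442]);
translate([463, 1178, 0]) cube([89, 89, 442]);
translate([2443, 230, 0]) cube([89, 89, 442]);
translate([2443, 1178, 0]) cube([89, 89, 442]);
translate([552, 230, 199]) cube([1891, 28, 167]);
translate([552, 1239, 199]) cube([1891, 28, 167]);
translate([463, 319, 199]) cube([28, 859, 167]);
translate([2504, 319, 199]) cube([28, 859, 167]);
translate([626, 230, 366]) cube([77, 1037, 20]);
translate([777, 230, 366]) cube([77, 1037, 20]);
translate([928, 230, 366]) cube([77, 1037, 20]);
translate([1079, 230, 366]) cube([77, 1037, 20]);
translate([1230, 230, 366]) cube([77, 1037, 20]);
translate([1381, 230, 366]) cube([77, 1037, 20]);
translate([1532, 230, 366]) cube([77, 1037, 20]);
translate([1683, 230, 366]) cube([77, 1037, 20]);
translate([1834, 230, 366]) cube([77, 1037, 20]);
translate([1985, 230, 366]) cube([77, 1037, 20]);
translate([2136, 230, 366]) cube([77, 1037, 20]);
translate([2287, 230, 366]) cube([77, 1037, 20]);


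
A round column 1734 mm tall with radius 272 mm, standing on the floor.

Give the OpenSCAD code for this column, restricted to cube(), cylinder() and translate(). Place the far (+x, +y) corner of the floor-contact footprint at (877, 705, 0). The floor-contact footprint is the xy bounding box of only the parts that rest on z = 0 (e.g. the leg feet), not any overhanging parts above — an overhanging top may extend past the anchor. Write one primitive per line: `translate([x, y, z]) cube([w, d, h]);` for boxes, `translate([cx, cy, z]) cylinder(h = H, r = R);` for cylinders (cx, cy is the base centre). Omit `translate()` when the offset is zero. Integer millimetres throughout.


translate([605, 433, 0]) cylinder(h = 1734, r = 272);


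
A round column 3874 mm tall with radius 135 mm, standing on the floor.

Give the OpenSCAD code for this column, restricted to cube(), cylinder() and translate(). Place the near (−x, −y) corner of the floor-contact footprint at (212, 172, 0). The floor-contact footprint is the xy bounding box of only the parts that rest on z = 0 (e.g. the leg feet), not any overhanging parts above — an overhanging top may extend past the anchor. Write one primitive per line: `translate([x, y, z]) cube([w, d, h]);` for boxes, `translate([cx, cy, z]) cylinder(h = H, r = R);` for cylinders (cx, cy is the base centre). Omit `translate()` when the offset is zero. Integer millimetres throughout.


translate([347, 307, 0]) cylinder(h = 3874, r = 135);


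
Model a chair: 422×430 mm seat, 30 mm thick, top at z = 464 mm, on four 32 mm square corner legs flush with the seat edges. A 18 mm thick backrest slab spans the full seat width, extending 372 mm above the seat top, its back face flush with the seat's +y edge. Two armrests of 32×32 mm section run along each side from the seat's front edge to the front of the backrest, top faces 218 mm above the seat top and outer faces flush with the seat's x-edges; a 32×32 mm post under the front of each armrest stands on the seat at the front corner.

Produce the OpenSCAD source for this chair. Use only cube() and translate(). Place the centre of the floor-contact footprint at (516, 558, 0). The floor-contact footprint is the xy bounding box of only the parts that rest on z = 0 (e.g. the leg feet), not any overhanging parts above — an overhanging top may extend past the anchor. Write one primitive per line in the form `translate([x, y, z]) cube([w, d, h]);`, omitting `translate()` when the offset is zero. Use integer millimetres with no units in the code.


// leg_h = 464 - 30 = 434
// arm post h = 218 - 32 = 186
translate([305, 343, 434]) cube([422, 430, 30]);
translate([305, 343, 0]) cube([32, 32, 434]);
translate([695, 343, 0]) cube([32, 32, 434]);
translate([305, 741, 0]) cube([32, 32, 434]);
translate([695, 741, 0]) cube([32, 32, 434]);
translate([305, 755, 464]) cube([422, 18, 372]);
translate([305, 343, 650]) cube([32, 412, 32]);
translate([695, 343, 650]) cube([32, 412, 32]);
translate([305, 343, 464]) cube([32, 32, 186]);
translate([695, 343, 464]) cube([32, 32, 186]);


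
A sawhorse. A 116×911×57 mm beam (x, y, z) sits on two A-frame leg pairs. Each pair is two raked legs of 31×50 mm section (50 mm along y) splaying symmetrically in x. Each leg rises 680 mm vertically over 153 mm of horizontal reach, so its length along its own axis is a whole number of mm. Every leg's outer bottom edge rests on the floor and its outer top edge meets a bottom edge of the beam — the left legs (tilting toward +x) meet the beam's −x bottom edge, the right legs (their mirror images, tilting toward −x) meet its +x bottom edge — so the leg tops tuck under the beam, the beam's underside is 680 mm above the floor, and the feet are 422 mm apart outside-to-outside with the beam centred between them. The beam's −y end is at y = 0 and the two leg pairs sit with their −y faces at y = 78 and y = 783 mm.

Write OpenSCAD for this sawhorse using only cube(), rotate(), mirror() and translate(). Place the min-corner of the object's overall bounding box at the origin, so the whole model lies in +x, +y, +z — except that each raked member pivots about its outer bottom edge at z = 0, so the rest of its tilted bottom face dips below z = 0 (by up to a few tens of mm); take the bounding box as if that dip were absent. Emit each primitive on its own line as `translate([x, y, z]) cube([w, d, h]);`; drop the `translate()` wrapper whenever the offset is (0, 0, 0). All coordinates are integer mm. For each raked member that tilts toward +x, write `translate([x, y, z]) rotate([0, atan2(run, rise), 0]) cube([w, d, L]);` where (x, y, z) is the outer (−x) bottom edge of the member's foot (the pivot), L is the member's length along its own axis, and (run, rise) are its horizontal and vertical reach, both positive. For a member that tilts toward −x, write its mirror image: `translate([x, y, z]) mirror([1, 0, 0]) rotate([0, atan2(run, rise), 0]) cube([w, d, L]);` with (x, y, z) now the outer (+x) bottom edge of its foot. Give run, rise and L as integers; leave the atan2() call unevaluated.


translate([153, 0, 680]) cube([116, 911, 57]);
translate([0, 78, 0]) rotate([0, atan2(153, 680), 0]) cube([31, 50, 697]);
translate([422, 78, 0]) mirror([1, 0, 0]) rotate([0, atan2(153, 680), 0]) cube([31, 50, 697]);
translate([0, 783, 0]) rotate([0, atan2(153, 680), 0]) cube([31, 50, 697]);
translate([422, 783, 0]) mirror([1, 0, 0]) rotate([0, atan2(153, 680), 0]) cube([31, 50, 697]);


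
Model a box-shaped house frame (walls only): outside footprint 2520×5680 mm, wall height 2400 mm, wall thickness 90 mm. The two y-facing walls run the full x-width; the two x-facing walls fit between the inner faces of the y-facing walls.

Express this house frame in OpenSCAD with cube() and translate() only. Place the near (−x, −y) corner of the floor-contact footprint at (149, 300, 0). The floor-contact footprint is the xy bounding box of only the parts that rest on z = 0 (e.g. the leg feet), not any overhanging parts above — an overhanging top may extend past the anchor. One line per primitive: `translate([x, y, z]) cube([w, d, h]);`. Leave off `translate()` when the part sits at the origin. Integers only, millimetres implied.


translate([149, 300, 0]) cube([2520, 90, 2400]);
translate([149, 5890, 0]) cube([2520, 90, 2400]);
translate([149, 390, 0]) cube([90, 5500, 2400]);
translate([2579, 390, 0]) cube([90, 5500, 2400]);


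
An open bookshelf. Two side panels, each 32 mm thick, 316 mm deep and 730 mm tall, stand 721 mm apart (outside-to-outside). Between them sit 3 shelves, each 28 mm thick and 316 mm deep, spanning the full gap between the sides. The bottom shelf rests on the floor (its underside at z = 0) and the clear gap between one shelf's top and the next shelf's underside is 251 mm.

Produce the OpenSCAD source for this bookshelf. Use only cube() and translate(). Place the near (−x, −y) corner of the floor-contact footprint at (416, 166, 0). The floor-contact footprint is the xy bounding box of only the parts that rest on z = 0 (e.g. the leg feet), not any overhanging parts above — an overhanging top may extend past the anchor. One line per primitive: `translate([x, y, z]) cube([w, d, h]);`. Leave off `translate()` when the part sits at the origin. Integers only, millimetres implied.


translate([416, 166, 0]) cube([32, 316, 730]);
translate([1105, 166, 0]) cube([32, 316, 730]);
translate([448, 166, 0]) cube([657, 316, 28]);
translate([448, 166, 279]) cube([657, 316, 28]);
translate([448, 166, 558]) cube([657, 316, 28]);


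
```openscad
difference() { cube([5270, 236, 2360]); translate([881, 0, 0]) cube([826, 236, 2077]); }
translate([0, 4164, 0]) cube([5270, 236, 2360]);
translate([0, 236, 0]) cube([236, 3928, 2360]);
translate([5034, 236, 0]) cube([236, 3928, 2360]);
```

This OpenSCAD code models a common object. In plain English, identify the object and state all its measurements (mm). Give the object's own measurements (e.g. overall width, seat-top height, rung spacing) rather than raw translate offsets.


A single room: four walls, each 2360 mm tall and 236 mm thick, enclosing an outside footprint 5270×4400 mm (x × y), no floor or roof. The front and back walls (−y and +y sides) run the full x-width; the side walls fit between their inner faces. A door opening 826 mm wide and 2077 mm tall is cut through the front wall from the floor up, its −x edge 881 mm from the wall's −x end.


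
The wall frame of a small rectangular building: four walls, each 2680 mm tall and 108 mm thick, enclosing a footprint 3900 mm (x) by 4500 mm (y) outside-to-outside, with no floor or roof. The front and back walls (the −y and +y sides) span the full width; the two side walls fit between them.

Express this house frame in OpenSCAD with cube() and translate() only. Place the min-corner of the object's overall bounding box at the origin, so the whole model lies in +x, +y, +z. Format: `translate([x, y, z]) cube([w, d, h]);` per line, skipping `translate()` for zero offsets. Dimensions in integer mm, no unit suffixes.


cube([3900, 108, 2680]);
translate([0, 4392, 0]) cube([3900, 108, 2680]);
translate([0, 108, 0]) cube([108, 4284, 2680]);
translate([3792, 108, 0]) cube([108, 4284, 2680]);


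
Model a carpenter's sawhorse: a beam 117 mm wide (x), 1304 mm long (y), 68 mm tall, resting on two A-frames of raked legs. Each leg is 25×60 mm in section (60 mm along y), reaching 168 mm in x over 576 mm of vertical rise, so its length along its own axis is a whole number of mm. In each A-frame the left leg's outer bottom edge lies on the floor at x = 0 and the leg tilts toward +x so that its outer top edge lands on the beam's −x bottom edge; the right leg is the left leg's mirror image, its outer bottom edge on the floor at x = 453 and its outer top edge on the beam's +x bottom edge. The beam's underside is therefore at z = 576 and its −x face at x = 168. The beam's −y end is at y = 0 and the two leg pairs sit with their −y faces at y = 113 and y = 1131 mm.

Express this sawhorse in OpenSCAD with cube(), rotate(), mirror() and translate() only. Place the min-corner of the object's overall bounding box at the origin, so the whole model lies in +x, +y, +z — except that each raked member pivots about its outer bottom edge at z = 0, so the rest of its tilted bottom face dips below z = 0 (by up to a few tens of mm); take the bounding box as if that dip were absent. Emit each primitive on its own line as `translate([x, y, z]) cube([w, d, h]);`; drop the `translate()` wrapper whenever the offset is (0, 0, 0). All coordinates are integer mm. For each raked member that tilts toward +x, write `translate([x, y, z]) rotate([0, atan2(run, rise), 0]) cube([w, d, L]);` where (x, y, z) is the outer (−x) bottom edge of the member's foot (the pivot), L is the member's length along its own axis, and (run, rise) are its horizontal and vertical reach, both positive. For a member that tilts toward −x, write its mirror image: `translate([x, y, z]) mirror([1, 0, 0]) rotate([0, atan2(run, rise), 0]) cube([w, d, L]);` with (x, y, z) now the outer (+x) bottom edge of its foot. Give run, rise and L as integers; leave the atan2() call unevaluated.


translate([168, 0, 576]) cube([117, 1304, 68]);
translate([0, 113, 0]) rotate([0, atan2(168, 576), 0]) cube([25, 60, 600]);
translate([453, 113, 0]) mirror([1, 0, 0]) rotate([0, atan2(168, 576), 0]) cube([25, 60, 600]);
translate([0, 1131, 0]) rotate([0, atan2(168, 576), 0]) cube([25, 60, 600]);
translate([453, 1131, 0]) mirror([1, 0, 0]) rotate([0, atan2(168, 576), 0]) cube([25, 60, 600]);


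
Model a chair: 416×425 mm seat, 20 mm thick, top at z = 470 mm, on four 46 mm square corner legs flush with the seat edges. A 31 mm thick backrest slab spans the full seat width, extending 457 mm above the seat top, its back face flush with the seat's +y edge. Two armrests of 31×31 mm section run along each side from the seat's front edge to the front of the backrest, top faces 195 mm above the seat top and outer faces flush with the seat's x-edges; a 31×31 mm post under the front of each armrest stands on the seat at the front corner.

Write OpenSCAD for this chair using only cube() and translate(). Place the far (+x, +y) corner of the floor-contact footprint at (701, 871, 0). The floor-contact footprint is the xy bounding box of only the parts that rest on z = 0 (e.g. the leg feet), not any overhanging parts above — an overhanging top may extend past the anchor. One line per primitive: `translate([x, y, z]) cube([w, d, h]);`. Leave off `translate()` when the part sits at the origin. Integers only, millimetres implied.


translate([285, 446, 450]) cube([416, 425, 20]);
translate([285, 446, 0]) cube([46, 46, 450]);
translate([655, 446, 0]) cube([46, 46, 450]);
translate([285, 825, 0]) cube([46, 46, 450]);
translate([655, 825, 0]) cube([46, 46, 450]);
translate([285, 840, 470]) cube([416, 31, 457]);
translate([285, 446, 634]) cube([31, 394, 31]);
translate([670, 446, 634]) cube([31, 394, 31]);
translate([285, 446, 470]) cube([31, 31, 164]);
translate([670, 446, 470]) cube([31, 31, 164]);


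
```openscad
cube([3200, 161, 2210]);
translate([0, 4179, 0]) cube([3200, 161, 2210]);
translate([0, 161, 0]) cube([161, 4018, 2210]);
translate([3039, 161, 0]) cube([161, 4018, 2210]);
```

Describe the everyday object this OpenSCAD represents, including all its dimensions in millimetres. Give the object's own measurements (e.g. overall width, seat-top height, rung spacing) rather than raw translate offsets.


The wall frame of a small rectangular building: four walls, each 2210 mm tall and 161 mm thick, enclosing a footprint 3200 mm (x) by 4340 mm (y) outside-to-outside, with no floor or roof. The front and back walls (the −y and +y sides) span the full width; the two side walls fit between them.


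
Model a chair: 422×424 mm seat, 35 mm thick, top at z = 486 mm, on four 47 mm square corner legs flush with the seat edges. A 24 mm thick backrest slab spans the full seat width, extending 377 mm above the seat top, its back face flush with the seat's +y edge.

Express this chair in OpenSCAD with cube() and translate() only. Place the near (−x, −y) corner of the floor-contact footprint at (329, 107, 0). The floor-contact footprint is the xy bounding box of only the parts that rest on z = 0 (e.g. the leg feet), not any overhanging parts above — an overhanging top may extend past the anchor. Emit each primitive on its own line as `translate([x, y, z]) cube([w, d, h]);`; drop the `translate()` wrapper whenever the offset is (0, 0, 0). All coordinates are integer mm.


translate([329, 107, 451]) cube([422, 424, 35]);
translate([329, 107, 0]) cube([47, 47, 451]);
translate([704, 107, 0]) cube([47, 47, 451]);
translate([329, 484, 0]) cube([47, 47, 451]);
translate([704, 484, 0]) cube([47, 47, 451]);
translate([329, 507, 486]) cube([422, 24, 377]);


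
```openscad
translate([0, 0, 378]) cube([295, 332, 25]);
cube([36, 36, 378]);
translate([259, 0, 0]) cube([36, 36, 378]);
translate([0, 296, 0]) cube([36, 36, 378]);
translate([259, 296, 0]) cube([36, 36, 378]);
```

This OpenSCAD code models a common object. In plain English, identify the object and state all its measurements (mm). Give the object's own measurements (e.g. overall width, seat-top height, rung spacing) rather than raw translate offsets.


A simple wooden stool: a rectangular seat 295 mm (x) by 332 mm (y), 25 mm thick, top face at z = 403 mm, on four square legs, each 36×36 mm in cross-section. The legs rest on z = 0, each flush with a corner of the seat.


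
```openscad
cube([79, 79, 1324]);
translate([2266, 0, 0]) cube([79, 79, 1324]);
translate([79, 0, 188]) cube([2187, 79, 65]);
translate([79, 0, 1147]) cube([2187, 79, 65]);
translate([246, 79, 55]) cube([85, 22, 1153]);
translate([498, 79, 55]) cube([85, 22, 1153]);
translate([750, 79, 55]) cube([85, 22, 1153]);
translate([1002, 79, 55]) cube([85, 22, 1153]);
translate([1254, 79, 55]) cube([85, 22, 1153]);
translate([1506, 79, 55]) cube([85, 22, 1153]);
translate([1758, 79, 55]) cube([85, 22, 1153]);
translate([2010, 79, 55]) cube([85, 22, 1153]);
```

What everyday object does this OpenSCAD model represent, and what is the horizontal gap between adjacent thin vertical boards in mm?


A fence section. The picket gap is 167 mm.

Two posts, two rails, 8 pickets — a fence section. Span 2187 mm holds 8 pickets of 85 mm with 9 equal gaps: ⌊(2187 − 8·85) / 9⌋ = 167 mm.


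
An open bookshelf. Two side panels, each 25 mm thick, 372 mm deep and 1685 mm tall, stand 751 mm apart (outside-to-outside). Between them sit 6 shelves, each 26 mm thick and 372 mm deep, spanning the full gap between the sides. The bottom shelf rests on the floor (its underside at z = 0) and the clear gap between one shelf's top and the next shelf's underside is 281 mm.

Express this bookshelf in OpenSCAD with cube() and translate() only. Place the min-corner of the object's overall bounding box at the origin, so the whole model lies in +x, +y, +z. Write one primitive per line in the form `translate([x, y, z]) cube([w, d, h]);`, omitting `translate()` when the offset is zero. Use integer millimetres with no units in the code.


cube([25, 372, 1685]);
translate([726, 0, 0]) cube([25, 372, 1685]);
translate([25, 0, 0]) cube([701, 372, 26]);
translate([25, 0, 307]) cube([701, 372, 26]);
translate([25, 0, 614]) cube([701, 372, 26]);
translate([25, 0, 921]) cube([701, 372, 26]);
translate([25, 0, 1228]) cube([701, 372, 26]);
translate([25, 0, 1535]) cube([701, 372, 26]);


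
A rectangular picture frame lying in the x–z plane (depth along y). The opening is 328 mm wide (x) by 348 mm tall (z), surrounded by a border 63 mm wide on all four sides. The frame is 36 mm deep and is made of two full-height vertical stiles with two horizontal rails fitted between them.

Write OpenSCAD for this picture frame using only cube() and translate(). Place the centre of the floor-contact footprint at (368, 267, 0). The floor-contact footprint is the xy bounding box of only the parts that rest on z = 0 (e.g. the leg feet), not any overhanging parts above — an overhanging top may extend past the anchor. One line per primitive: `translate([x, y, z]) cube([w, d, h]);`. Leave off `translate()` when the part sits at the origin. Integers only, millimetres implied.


translate([141, 249, 0]) cube([63, 36, 474]);
translate([532, 249, 0]) cube([63, 36, 474]);
translate([204, 249, 0]) cube([328, 36, 63]);
translate([204, 249, 411]) cube([328, 36, 63]);


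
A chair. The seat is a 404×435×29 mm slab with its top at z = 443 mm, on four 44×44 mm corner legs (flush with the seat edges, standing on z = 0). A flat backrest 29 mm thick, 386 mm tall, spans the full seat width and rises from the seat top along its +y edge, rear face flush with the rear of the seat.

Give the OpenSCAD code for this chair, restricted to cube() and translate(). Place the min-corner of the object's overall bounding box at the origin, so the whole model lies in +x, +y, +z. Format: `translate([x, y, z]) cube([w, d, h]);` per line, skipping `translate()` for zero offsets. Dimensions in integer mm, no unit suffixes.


translate([0, 0, 414]) cube([404, 435, 29]);
cube([44, 44, 414]);
translate([360, 0, 0]) cube([44, 44, 414]);
translate([0, 391, 0]) cube([44, 44, 414]);
translate([360, 391, 0]) cube([44, 44, 414]);
translate([0, 406, 443]) cube([404, 29, 386]);


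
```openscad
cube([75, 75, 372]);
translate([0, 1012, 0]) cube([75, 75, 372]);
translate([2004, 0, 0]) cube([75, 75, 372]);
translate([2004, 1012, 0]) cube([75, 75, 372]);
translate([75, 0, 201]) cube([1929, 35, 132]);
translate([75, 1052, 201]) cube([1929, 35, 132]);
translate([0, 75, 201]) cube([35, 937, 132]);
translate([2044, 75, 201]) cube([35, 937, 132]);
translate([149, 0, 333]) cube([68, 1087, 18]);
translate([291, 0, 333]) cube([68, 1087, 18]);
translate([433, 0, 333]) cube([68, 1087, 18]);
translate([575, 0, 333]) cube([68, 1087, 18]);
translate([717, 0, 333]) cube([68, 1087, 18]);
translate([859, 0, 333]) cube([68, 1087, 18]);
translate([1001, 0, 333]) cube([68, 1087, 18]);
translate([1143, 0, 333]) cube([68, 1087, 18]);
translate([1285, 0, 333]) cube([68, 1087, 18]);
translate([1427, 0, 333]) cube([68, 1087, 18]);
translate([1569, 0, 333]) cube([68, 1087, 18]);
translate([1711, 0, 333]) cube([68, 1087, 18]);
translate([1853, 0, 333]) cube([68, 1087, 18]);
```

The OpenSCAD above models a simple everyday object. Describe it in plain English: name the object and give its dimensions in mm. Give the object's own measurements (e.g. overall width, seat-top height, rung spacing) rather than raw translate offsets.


A bed frame 2079 mm long (x) by 1087 mm wide (y). Four 75×75 mm corner posts, 372 mm tall, at the corners of the footprint. Four rails of 35 mm thickness and 132 mm height run between adjacent posts with their undersides at z = 201 mm, their outer faces flush with the outside of the frame (the two x-running rails run between the posts' inner faces; the two y-running rails run between the posts' inner faces). 13 slats, each 68 mm wide (x) and 18 mm thick, lie across the top of the two x-running rails, running the full 1087 mm width of the frame in y; along x they sit between the end posts with a 74 mm gap after the −x posts and between neighbouring slats, leaving 83 mm before the +x posts.


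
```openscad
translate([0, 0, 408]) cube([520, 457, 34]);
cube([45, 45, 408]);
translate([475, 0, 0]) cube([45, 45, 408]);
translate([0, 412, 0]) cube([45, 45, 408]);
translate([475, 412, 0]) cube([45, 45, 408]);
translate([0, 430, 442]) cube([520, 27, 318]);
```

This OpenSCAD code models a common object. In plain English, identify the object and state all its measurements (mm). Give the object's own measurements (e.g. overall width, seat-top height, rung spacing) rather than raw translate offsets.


A chair. The seat is a 520×457×34 mm slab with its top at z = 442 mm, on four 45×45 mm corner legs (flush with the seat edges, standing on z = 0). A flat backrest 27 mm thick, 318 mm tall, spans the full seat width and rises from the seat top along its +y edge, rear face flush with the rear of the seat.


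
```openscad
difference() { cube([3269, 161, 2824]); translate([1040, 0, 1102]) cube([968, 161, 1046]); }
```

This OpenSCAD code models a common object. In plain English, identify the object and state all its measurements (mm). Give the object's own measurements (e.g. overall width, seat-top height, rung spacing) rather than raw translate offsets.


A wall 3269 mm long (x), 161 mm thick (y), 2824 mm tall, with a rectangular window opening cut through it. The opening is 968 mm wide and 1046 mm tall; its sill is at z = 1102 mm and its near (−x) edge is 1040 mm from the wall's −x end. The opening passes through the full wall thickness.


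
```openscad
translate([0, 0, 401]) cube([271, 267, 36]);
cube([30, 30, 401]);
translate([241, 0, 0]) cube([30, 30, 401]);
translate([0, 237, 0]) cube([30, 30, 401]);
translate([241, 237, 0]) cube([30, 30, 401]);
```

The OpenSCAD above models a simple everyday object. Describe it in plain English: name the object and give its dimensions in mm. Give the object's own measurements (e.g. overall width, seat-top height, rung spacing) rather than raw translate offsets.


A simple wooden stool: a rectangular seat 271 mm (x) by 267 mm (y), 36 mm thick, top face at z = 437 mm, on four square legs, each 30×30 mm in cross-section. The legs rest on z = 0, each flush with a corner of the seat.


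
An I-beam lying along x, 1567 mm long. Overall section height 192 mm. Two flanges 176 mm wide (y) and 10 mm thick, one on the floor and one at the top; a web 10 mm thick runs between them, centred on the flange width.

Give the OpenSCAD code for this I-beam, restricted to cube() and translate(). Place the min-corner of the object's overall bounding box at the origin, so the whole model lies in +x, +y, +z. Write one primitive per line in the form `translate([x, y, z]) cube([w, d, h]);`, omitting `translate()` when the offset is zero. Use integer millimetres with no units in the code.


cube([1567, 176, 10]);
translate([0, 83, 10]) cube([1567, 10, 172]);
translate([0, 0, 182]) cube([1567, 176, 10]);


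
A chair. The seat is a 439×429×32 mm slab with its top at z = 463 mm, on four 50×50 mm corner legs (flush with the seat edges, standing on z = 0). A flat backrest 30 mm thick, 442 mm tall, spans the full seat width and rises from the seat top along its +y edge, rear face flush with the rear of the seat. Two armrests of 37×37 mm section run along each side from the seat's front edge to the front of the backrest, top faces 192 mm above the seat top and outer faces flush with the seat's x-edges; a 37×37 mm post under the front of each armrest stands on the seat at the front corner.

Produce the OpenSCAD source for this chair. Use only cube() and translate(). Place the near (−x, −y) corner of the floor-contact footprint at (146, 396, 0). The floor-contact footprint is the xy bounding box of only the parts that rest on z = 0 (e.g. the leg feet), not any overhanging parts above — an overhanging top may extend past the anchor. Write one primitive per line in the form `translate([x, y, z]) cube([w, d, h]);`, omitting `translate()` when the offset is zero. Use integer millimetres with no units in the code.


translate([146, 396, 431]) cube([439, 429, 32]);
translate([146, 396, 0]) cube([50, 50, 431]);
translate([535, 396, 0]) cube([50, 50, 431]);
translate([146, 775, 0]) cube([50, 50, 431]);
translate([535, 775, 0]) cube([50, 50, 431]);
translate([146, 795, 463]) cube([439, 30, 442]);
translate([146, 396, 618]) cube([37, 399, 37]);
translate([548, 396, 618]) cube([37, 399, 37]);
translate([146, 396, 463]) cube([37, 37, 155]);
translate([548, 396, 463]) cube([37, 37, 155]);


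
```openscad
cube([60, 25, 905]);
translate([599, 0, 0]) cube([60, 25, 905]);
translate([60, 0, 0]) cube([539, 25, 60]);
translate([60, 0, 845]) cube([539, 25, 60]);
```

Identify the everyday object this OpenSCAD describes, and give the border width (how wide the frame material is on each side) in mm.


A picture frame. The border width is 60 mm.

Four thin pieces enclosing a rectangular opening — a picture frame. The two full-height stiles are 905 mm tall; the top rail sits at z = 845 and is 60 mm tall, so the border above the opening is 905 − 845 = 60 mm, matching the stile x-width.


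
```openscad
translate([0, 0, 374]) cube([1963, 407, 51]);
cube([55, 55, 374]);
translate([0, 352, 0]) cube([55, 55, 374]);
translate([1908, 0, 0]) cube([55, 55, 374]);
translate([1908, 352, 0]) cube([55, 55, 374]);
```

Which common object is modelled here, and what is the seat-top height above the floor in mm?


A bench. The seat-top height is 425 mm.

A long slab on four corner posts — a bench. The slab sits at z = 374 with thickness 51, so the top is 374 + 51 = 425 mm.


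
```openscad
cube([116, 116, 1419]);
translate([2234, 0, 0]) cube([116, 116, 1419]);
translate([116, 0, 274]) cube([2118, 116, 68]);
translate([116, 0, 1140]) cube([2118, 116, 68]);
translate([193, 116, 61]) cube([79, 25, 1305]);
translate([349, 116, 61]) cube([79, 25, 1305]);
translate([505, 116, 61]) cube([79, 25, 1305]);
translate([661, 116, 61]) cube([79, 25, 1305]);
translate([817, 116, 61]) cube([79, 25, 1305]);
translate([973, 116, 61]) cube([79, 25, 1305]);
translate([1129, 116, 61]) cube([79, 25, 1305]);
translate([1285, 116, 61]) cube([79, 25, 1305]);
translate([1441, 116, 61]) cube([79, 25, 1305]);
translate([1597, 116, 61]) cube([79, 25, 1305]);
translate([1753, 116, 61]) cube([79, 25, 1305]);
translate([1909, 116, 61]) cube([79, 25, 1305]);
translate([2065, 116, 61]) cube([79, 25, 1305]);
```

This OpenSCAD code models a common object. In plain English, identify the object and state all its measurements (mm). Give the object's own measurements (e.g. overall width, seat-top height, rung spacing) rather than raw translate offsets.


A fence section. Two 116×116 mm posts, 1419 mm tall, stand on the floor with a clear span of 2118 mm between their inner faces. Two horizontal rails of 116×68 mm section span the gap between the posts with their undersides at z = 274 mm and z = 1140 mm, flush with the posts' −y face. 13 pickets, each 79 mm wide, 25 mm thick and 1305 mm tall, are fixed to the +y face of the rails with their bottoms at z = 61 mm, spaced across the span with a 77 mm gap after the −x post and between neighbouring pickets, with 90 mm left before the +x post.


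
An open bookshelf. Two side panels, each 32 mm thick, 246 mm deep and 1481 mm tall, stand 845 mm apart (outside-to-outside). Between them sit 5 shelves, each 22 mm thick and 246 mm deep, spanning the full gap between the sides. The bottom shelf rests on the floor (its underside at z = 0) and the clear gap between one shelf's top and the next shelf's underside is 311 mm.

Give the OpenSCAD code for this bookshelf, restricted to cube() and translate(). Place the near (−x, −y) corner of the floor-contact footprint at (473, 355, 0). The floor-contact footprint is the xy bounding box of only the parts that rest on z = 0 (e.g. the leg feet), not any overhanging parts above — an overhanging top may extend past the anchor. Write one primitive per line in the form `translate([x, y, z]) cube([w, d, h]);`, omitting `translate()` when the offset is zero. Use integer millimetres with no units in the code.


translate([473, 355, 0]) cube([32, 246, 1481]);
translate([1286, 355, 0]) cube([32, 246, 1481]);
translate([505, 355, 0]) cube([781, 246, 22]);
translate([505, 355, 333]) cube([781, 246, 22]);
translate([505, 355, 666]) cube([781, 246, 22]);
translate([505, 355, 999]) cube([781, 246, 22]);
translate([505, 355, 1332]) cube([781, 246, 22]);
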